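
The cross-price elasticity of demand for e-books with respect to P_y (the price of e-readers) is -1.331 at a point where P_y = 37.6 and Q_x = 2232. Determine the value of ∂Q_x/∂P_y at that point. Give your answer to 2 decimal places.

-79.01

ε = (∂Q_x/∂P_y)·(P_y/Q_x) ⇒ ∂Q_x/∂P_y = ε·Q_x/P_y = -1.331 × 2232/37.6 ≈ -79.01.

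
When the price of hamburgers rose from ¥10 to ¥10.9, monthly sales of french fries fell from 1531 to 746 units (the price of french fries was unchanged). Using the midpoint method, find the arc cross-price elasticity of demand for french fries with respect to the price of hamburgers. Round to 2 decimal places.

ΔQ_A = 746 − 1531 = -785; ΔP_B = 10.9 − 10 = 0.9.
Midpoints: Q̄_A = 1138.5, P̄_B = 10.45.
ε = (ΔQ_A/Q̄_A)/(ΔP_B/P̄_B) = (-785/1138.5)/(0.9/10.45) ≈ -8.01.

-8.01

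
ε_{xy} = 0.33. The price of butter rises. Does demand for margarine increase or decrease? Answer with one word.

ε > 0 and the price of butter rises, so the quantity of margarine moves in the same direction: it increases.

increase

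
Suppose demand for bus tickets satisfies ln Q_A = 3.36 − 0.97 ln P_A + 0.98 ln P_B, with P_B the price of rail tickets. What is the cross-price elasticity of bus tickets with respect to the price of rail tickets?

In a log-linear (constant-elasticity) demand function, the coefficient on ln P_B is the cross-price elasticity.
ε = 0.98. Positive, so bus tickets and rail tickets are substitutes.

0.98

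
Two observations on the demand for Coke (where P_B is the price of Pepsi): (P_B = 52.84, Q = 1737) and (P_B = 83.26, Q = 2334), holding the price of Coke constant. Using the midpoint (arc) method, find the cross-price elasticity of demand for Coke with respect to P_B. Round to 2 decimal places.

ΔQ_A = 2334 − 1737 = 597; ΔP_B = 83.26 − 52.84 = 30.42.
Midpoints: Q̄_A = 2035.5, P̄_B = 68.05.
ε = (ΔQ_A/Q̄_A)/(ΔP_B/P̄_B) = (597/2035.5)/(30.42/68.05) ≈ 0.66.

0.66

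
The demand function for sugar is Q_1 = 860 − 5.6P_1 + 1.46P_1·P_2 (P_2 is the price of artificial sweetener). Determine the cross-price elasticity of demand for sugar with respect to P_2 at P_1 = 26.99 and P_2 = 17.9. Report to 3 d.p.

0.499

At P_1 = 26.99 and P_2 = 17.9: Q_1 = 1414.213.
∂Q_1/∂P_2 = 1.46P_1 = 1.46(26.99) = 39.4054.
ε = (∂Q_1/∂P_2)(P_2/Q_1) = 39.4054 × (17.9/1414.213) ≈ 0.499.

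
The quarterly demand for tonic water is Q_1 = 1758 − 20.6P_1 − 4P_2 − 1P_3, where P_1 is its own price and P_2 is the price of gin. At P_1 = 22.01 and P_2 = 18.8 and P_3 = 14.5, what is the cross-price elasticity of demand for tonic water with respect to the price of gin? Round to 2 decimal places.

At P_1 = 22.01 and P_2 = 18.8 and P_3 = 14.5: Q_1 = 1214.894.
∂Q_1/∂P_2 = -4.
ε = (∂Q_1/∂P_2)(P_2/Q_1) = -4 × (18.8/1214.894) ≈ -0.06.
Since ε < 0, tonic water and gin are complements.

-0.06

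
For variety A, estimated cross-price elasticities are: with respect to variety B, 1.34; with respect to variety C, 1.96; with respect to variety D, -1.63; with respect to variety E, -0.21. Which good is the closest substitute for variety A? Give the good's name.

Substitutes have ε > 0. Among the positive values, 1.96 (variety C) is largest.

variety C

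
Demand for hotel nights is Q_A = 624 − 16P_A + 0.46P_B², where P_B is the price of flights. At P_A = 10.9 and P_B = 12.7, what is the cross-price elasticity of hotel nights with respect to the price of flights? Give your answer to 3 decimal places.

0.283

At P_A = 10.9 and P_B = 12.7: Q_A = 523.793.
∂Q_A/∂P_B = 0.92P_B = 0.92(12.7) = 11.6840.
ε = (∂Q_A/∂P_B)(P_B/Q_A) = 11.6840 × (12.7/523.793) ≈ 0.283.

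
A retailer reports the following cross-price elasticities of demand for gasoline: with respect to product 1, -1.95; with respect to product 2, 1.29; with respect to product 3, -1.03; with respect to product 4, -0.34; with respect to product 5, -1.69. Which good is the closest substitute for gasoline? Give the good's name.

Substitutes have ε > 0. Among the positive values, 1.29 (product 2) is largest.

product 2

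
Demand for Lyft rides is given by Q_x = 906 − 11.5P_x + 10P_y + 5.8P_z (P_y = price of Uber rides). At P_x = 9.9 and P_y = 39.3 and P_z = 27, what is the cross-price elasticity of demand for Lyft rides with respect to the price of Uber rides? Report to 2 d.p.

0.29

At P_x = 9.9 and P_y = 39.3 and P_z = 27: Q_x = 1341.75.
∂Q_x/∂P_y = 10.
ε = (∂Q_x/∂P_y)(P_y/Q_x) = 10 × (39.3/1341.75) ≈ 0.29.
Since ε > 0, Lyft rides and Uber rides are substitutes.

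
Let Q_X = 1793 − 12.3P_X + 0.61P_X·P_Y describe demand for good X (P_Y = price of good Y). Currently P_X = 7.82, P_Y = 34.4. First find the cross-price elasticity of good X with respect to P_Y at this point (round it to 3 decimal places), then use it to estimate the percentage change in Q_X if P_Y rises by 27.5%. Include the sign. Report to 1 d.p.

At P_X = 7.82, P_Y = 34.4: Q_X = 1860.909.
∂Q_X/∂P_Y = 0.61P_X = 4.7702.
ε = (∂Q_X/∂P_Y)(P_Y/Q_X) = 4.7702 × 34.4/1860.909 ≈ 0.088.
%ΔQ_X ≈ ε × %ΔP_Y = 0.088 × (27.5%) = 2.4%.

2.4%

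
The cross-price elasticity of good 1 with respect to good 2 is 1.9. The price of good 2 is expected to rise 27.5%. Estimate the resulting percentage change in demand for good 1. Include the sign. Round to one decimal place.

%ΔQ ≈ ε × %ΔP of good 2 = 1.9 × (27.5%) = 52.3%.
Demand for good 1 rises by about 52.3%.

52.3%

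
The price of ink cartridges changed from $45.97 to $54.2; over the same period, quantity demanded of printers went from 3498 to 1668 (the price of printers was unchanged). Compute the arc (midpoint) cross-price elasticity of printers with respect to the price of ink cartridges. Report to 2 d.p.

ΔQ_A = 1668 − 3498 = -1830; ΔP_B = 54.2 − 45.97 = 8.23.
Midpoints: Q̄_A = 2583.0, P̄_B = 50.09.
ε = (ΔQ_A/Q̄_A)/(ΔP_B/P̄_B) = (-1830/2583.0)/(8.23/50.09) ≈ -4.31.
ε < 0: printers and ink cartridges are complements.

-4.31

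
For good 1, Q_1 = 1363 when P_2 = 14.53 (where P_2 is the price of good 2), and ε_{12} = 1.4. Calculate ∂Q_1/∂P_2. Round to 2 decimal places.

ε = (∂Q_1/∂P_2)·(P_2/Q_1) ⇒ ∂Q_1/∂P_2 = ε·Q_1/P_2 = 1.4 × 1363/14.53 ≈ 131.33.

131.33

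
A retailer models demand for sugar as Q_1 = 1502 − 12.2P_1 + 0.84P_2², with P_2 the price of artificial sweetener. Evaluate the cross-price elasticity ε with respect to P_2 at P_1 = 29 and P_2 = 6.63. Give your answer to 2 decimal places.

At P_1 = 29 and P_2 = 6.63: Q_1 = 1185.124.
∂Q_1/∂P_2 = 1.68P_2 = 1.68(6.63) = 11.1384.
ε = (∂Q_1/∂P_2)(P_2/Q_1) = 11.1384 × (6.63/1185.124) ≈ 0.06.

0.06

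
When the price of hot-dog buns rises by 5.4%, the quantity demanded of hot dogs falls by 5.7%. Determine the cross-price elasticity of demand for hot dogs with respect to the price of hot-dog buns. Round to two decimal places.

-1.06

ε = (%ΔQ of hot dogs) / (%ΔP of hot-dog buns) = (-5.7%) / (5.4%) ≈ -1.06.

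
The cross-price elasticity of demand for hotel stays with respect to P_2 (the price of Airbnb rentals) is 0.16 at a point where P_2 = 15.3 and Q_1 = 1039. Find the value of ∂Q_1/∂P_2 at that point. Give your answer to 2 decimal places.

ε = (∂Q_1/∂P_2)·(P_2/Q_1) ⇒ ∂Q_1/∂P_2 = ε·Q_1/P_2 = 0.16 × 1039/15.3 ≈ 10.87.

10.87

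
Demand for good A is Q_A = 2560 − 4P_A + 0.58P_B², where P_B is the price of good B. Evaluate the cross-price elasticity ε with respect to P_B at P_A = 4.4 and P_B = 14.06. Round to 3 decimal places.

At P_A = 4.4 and P_B = 14.06: Q_A = 2657.056.
∂Q_A/∂P_B = 1.16P_B = 1.16(14.06) = 16.3096.
ε = (∂Q_A/∂P_B)(P_B/Q_A) = 16.3096 × (14.06/2657.056) ≈ 0.086.
ε > 0: substitutes.

0.086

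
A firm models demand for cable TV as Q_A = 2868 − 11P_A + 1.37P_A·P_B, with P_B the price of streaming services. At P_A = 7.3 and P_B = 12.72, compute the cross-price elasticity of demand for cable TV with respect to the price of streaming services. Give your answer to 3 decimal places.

0.044

At P_A = 7.3 and P_B = 12.72: Q_A = 2914.913.
∂Q_A/∂P_B = 1.37P_A = 1.37(7.3) = 10.0010.
ε = (∂Q_A/∂P_B)(P_B/Q_A) = 10.0010 × (12.72/2914.913) ≈ 0.044.
ε > 0: substitutes.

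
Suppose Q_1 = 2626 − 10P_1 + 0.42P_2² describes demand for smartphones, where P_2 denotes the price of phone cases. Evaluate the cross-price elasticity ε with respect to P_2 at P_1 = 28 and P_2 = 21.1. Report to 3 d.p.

0.148

At P_1 = 28 and P_2 = 21.1: Q_1 = 2532.988.
∂Q_1/∂P_2 = 0.84P_2 = 0.84(21.1) = 17.7240.
ε = (∂Q_1/∂P_2)(P_2/Q_1) = 17.7240 × (21.1/2532.988) ≈ 0.148.
ε > 0: substitutes.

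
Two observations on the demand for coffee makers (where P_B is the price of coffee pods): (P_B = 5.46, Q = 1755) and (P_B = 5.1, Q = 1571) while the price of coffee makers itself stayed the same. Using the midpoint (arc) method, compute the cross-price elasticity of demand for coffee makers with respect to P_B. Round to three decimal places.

ΔQ_A = 1571 − 1755 = -184; ΔP_B = 5.1 − 5.46 = -0.36.
Midpoints: Q̄_A = 1663.0, P̄_B = 5.28.
ε = (ΔQ_A/Q̄_A)/(ΔP_B/P̄_B) = (-184/1663.0)/(-0.36/5.28) ≈ 1.623.
ε > 0: coffee makers and coffee pods are substitutes.

1.623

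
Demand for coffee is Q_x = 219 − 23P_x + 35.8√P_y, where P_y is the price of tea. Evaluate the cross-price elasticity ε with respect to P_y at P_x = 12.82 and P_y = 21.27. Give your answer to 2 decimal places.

At P_x = 12.82 and P_y = 21.27: Q_x = 89.247.
∂Q_x/∂P_y = 35.8/(2√P_y) = 35.8/(2√21.27) = 3.8812.
ε = (∂Q_x/∂P_y)(P_y/Q_x) = 3.8812 × (21.27/89.247) ≈ 0.92.

0.92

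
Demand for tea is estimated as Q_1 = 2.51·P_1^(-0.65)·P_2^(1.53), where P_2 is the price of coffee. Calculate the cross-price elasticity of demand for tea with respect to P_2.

In a log-linear (constant-elasticity) demand function, the coefficient on the exponent of P_2 is the cross-price elasticity.
ε = 1.53. Positive, so tea and coffee are substitutes.

1.53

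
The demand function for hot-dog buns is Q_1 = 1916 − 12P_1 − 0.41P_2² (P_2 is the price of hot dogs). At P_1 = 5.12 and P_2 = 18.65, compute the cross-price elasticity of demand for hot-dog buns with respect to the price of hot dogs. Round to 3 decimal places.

-0.167

At P_1 = 5.12 and P_2 = 18.65: Q_1 = 1711.953.
∂Q_1/∂P_2 = -0.82P_2 = -0.82(18.65) = -15.2930.
ε = (∂Q_1/∂P_2)(P_2/Q_1) = -15.2930 × (18.65/1711.953) ≈ -0.167.
ε < 0: complements.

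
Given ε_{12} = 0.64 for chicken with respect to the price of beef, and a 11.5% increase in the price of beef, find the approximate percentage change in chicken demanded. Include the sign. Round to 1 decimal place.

7.4%

%ΔQ ≈ ε × %ΔP of beef = 0.64 × (11.5%) = 7.4%.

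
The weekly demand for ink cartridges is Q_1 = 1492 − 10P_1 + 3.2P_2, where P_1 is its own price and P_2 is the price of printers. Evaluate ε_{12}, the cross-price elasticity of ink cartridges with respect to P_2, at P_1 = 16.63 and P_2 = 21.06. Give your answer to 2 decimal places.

At P_1 = 16.63 and P_2 = 21.06: Q_1 = 1393.092.
∂Q_1/∂P_2 = 3.2.
ε = (∂Q_1/∂P_2)(P_2/Q_1) = 3.2 × (21.06/1393.092) ≈ 0.05.
Since ε > 0, ink cartridges and printers are substitutes.

0.05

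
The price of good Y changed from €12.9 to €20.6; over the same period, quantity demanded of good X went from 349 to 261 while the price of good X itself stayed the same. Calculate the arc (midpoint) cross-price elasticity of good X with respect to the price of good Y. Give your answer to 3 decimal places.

-0.628

ΔQ_X = 261 − 349 = -88; ΔP_Y = 20.6 − 12.9 = 7.7.
Midpoints: Q̄_X = 305.0, P̄_Y = 16.75.
ε = (ΔQ_X/Q̄_X)/(ΔP_Y/P̄_Y) = (-88/305.0)/(7.7/16.75) ≈ -0.628.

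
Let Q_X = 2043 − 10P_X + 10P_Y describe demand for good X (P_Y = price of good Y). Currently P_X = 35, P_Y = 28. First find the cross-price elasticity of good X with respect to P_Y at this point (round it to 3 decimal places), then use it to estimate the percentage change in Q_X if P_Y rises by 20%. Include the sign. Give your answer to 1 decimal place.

At P_X = 35, P_Y = 28: Q_X = 1973.
∂Q_X/∂P_Y = 10.
ε = (∂Q_X/∂P_Y)(P_Y/Q_X) = 10.0000 × 28/1973 ≈ 0.142.
%ΔQ_X ≈ ε × %ΔP_Y = 0.142 × (20%) = 2.8%.

2.8%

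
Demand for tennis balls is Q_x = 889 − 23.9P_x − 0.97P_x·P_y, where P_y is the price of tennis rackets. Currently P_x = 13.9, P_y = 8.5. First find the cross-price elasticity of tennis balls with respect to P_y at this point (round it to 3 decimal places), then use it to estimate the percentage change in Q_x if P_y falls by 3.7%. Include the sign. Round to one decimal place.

1.0%

At P_x = 13.9, P_y = 8.5: Q_x = 442.184.
∂Q_x/∂P_y = -0.97P_x = -13.4830.
ε = (∂Q_x/∂P_y)(P_y/Q_x) = -13.4830 × 8.5/442.184 ≈ -0.259.
%ΔQ_x ≈ ε × %ΔP_y = -0.259 × (-3.7%) = 1.0%.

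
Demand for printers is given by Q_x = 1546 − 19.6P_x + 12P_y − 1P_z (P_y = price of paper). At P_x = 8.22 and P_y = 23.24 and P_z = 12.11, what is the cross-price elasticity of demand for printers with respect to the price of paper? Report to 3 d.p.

At P_x = 8.22 and P_y = 23.24 and P_z = 12.11: Q_x = 1651.658.
∂Q_x/∂P_y = 12.
ε = (∂Q_x/∂P_y)(P_y/Q_x) = 12 × (23.24/1651.658) ≈ 0.169.

0.169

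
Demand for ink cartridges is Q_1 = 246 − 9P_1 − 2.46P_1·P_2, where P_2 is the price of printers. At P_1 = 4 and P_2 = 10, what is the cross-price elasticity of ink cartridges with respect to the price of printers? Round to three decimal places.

At P_1 = 4 and P_2 = 10: Q_1 = 111.6.
∂Q_1/∂P_2 = -2.46P_1 = -2.46(4) = -9.8400.
ε = (∂Q_1/∂P_2)(P_2/Q_1) = -9.8400 × (10/111.6) ≈ -0.882.
ε < 0: complements.

-0.882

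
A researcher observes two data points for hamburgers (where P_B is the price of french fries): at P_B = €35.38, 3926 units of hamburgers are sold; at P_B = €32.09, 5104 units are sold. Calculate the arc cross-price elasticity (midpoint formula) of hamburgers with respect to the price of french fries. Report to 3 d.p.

ΔQ_A = 5104 − 3926 = 1178; ΔP_B = 32.09 − 35.38 = -3.29.
Midpoints: Q̄_A = 4515.0, P̄_B = 33.73.
ε = (ΔQ_A/Q̄_A)/(ΔP_B/P̄_B) = (1178/4515.0)/(-3.29/33.73) ≈ -2.675.

-2.675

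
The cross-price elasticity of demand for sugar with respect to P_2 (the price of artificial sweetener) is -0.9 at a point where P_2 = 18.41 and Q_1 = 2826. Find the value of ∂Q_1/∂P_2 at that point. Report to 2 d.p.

ε = (∂Q_1/∂P_2)·(P_2/Q_1) ⇒ ∂Q_1/∂P_2 = ε·Q_1/P_2 = -0.9 × 2826/18.41 ≈ -138.15.

-138.15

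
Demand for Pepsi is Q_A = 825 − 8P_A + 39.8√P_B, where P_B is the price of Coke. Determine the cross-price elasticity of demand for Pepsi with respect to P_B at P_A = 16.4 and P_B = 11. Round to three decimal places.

At P_A = 16.4 and P_B = 11: Q_A = 825.802.
∂Q_A/∂P_B = 39.8/(2√P_B) = 39.8/(2√11) = 6.0001.
ε = (∂Q_A/∂P_B)(P_B/Q_A) = 6.0001 × (11/825.802) ≈ 0.080.
ε > 0: substitutes.

0.080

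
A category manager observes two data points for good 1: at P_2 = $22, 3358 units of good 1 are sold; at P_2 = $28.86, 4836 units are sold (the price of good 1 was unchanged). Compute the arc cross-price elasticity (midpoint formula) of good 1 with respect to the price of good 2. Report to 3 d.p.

ΔQ_1 = 4836 − 3358 = 1478; ΔP_2 = 28.86 − 22 = 6.86.
Midpoints: Q̄_1 = 4097.0, P̄_2 = 25.43.
ε = (ΔQ_1/Q̄_1)/(ΔP_2/P̄_2) = (1478/4097.0)/(6.86/25.43) ≈ 1.337.

1.337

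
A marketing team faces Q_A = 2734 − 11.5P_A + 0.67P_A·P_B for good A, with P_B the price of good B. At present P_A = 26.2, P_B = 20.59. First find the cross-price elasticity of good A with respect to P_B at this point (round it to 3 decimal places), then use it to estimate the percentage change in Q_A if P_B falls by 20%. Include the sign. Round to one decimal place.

At P_A = 26.2, P_B = 20.59: Q_A = 2794.137.
∂Q_A/∂P_B = 0.67P_A = 17.5540.
ε = (∂Q_A/∂P_B)(P_B/Q_A) = 17.5540 × 20.59/2794.137 ≈ 0.129.
%ΔQ_A ≈ ε × %ΔP_B = 0.129 × (-20%) = -2.6%.

-2.6%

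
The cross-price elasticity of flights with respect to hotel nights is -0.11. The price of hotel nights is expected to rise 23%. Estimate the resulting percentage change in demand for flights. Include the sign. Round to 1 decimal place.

-2.5%

%ΔQ ≈ ε × %ΔP of hotel nights = -0.11 × (23%) = -2.5%.
Demand for flights falls by about 2.5%.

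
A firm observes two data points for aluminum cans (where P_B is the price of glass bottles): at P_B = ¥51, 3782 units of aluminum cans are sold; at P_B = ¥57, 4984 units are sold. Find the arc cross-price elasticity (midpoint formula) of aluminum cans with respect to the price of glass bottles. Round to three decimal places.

ΔQ_A = 4984 − 3782 = 1202; ΔP_B = 57 − 51 = 6.
Midpoints: Q̄_A = 4383.0, P̄_B = 54.00.
ε = (ΔQ_A/Q̄_A)/(ΔP_B/P̄_B) = (1202/4383.0)/(6/54.00) ≈ 2.468.
ε > 0: aluminum cans and glass bottles are substitutes.

2.468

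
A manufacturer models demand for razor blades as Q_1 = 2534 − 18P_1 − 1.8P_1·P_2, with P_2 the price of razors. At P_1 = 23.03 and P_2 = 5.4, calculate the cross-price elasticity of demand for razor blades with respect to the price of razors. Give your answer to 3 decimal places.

-0.118

At P_1 = 23.03 and P_2 = 5.4: Q_1 = 1895.608.
∂Q_1/∂P_2 = -1.8P_1 = -1.8(23.03) = -41.4540.
ε = (∂Q_1/∂P_2)(P_2/Q_1) = -41.4540 × (5.4/1895.608) ≈ -0.118.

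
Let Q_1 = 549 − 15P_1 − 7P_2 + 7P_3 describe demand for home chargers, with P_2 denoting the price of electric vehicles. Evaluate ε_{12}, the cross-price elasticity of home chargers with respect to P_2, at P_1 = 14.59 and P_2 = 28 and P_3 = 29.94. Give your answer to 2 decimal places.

At P_1 = 14.59 and P_2 = 28 and P_3 = 29.94: Q_1 = 343.73.
∂Q_1/∂P_2 = -7.
ε = (∂Q_1/∂P_2)(P_2/Q_1) = -7 × (28/343.73) ≈ -0.57.
Since ε < 0, home chargers and electric vehicles are complements.

-0.57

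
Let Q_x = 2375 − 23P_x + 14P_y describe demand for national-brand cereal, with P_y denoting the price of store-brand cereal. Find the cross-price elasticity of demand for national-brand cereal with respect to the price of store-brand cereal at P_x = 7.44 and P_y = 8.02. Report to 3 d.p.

At P_x = 7.44 and P_y = 8.02: Q_x = 2316.16.
∂Q_x/∂P_y = 14.
ε = (∂Q_x/∂P_y)(P_y/Q_x) = 14 × (8.02/2316.16) ≈ 0.048.
Since ε > 0, national-brand cereal and store-brand cereal are substitutes.

0.048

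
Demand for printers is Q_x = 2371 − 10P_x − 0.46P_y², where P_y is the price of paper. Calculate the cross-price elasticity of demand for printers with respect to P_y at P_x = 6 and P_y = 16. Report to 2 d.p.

At P_x = 6 and P_y = 16: Q_x = 2193.24.
∂Q_x/∂P_y = -0.92P_y = -0.92(16) = -14.7200.
ε = (∂Q_x/∂P_y)(P_y/Q_x) = -14.7200 × (16/2193.24) ≈ -0.11.
ε < 0: complements.

-0.11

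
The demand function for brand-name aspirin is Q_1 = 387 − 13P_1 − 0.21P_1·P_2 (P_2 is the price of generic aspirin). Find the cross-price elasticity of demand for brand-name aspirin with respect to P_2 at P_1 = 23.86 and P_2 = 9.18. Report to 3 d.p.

At P_1 = 23.86 and P_2 = 9.18: Q_1 = 30.823.
∂Q_1/∂P_2 = -0.21P_1 = -0.21(23.86) = -5.0106.
ε = (∂Q_1/∂P_2)(P_2/Q_1) = -5.0106 × (9.18/30.823) ≈ -1.492.

-1.492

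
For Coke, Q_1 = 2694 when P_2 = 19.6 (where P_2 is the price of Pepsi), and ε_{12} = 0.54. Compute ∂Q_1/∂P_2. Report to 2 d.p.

ε = (∂Q_1/∂P_2)·(P_2/Q_1) ⇒ ∂Q_1/∂P_2 = ε·Q_1/P_2 = 0.54 × 2694/19.6 ≈ 74.22.

74.22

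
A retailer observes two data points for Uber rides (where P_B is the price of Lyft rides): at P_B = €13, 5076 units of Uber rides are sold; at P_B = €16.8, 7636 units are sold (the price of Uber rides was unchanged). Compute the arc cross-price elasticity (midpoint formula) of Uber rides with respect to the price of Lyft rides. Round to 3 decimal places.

ΔQ_A = 7636 − 5076 = 2560; ΔP_B = 16.8 − 13 = 3.8.
Midpoints: Q̄_A = 6356.0, P̄_B = 14.90.
ε = (ΔQ_A/Q̄_A)/(ΔP_B/P̄_B) = (2560/6356.0)/(3.8/14.90) ≈ 1.579.
ε > 0: Uber rides and Lyft rides are substitutes.

1.579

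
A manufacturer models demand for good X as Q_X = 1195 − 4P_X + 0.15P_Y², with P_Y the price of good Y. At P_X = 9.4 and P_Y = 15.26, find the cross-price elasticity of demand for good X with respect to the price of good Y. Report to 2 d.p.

At P_X = 9.4 and P_Y = 15.26: Q_X = 1192.330.
∂Q_X/∂P_Y = 0.3P_Y = 0.3(15.26) = 4.5780.
ε = (∂Q_X/∂P_Y)(P_Y/Q_X) = 4.5780 × (15.26/1192.330) ≈ 0.06.
ε > 0: substitutes.

0.06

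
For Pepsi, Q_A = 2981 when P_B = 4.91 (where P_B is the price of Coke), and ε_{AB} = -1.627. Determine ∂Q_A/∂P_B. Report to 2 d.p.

ε = (∂Q_A/∂P_B)·(P_B/Q_A) ⇒ ∂Q_A/∂P_B = ε·Q_A/P_B = -1.627 × 2981/4.91 ≈ -987.80.

-987.80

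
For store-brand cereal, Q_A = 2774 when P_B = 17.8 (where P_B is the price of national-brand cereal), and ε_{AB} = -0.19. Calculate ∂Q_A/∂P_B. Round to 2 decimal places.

ε = (∂Q_A/∂P_B)·(P_B/Q_A) ⇒ ∂Q_A/∂P_B = ε·Q_A/P_B = -0.19 × 2774/17.8 ≈ -29.61.

-29.61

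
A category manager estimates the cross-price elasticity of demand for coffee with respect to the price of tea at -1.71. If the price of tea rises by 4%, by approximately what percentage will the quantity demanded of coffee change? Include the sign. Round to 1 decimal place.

-6.8%

%ΔQ ≈ ε × %ΔP of tea = -1.71 × (4%) = -6.8%.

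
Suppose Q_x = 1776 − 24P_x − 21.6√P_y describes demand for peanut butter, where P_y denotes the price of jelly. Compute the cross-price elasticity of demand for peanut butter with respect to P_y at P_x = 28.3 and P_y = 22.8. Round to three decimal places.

At P_x = 28.3 and P_y = 22.8: Q_x = 993.661.
∂Q_x/∂P_y = -21.6/(2√P_y) = -21.6/(2√22.8) = -2.2618.
ε = (∂Q_x/∂P_y)(P_y/Q_x) = -2.2618 × (22.8/993.661) ≈ -0.052.
ε < 0: complements.

-0.052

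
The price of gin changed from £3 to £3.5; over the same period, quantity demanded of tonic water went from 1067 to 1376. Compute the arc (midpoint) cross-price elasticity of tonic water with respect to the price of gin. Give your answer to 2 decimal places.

ΔQ_A = 1376 − 1067 = 309; ΔP_B = 3.5 − 3 = 0.5.
Midpoints: Q̄_A = 1221.5, P̄_B = 3.25.
ε = (ΔQ_A/Q̄_A)/(ΔP_B/P̄_B) = (309/1221.5)/(0.5/3.25) ≈ 1.64.

1.64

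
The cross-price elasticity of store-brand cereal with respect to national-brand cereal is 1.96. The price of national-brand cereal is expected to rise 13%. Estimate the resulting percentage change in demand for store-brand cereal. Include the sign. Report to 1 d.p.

%ΔQ ≈ ε × %ΔP of national-brand cereal = 1.96 × (13%) = 25.5%.

25.5%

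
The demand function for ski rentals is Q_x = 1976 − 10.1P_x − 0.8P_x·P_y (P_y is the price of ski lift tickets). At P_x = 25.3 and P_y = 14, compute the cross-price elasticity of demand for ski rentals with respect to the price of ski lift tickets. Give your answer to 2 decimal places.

-0.20

At P_x = 25.3 and P_y = 14: Q_x = 1437.11.
∂Q_x/∂P_y = -0.8P_x = -0.8(25.3) = -20.2400.
ε = (∂Q_x/∂P_y)(P_y/Q_x) = -20.2400 × (14/1437.11) ≈ -0.20.
ε < 0: complements.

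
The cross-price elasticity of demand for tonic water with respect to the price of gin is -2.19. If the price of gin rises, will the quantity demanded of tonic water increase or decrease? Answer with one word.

decrease

ε < 0 and the price of gin rises, so the quantity of tonic water moves in the opposite direction: it decreases.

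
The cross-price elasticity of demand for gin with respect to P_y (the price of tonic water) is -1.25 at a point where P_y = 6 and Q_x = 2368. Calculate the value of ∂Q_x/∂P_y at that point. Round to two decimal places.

ε = (∂Q_x/∂P_y)·(P_y/Q_x) ⇒ ∂Q_x/∂P_y = ε·Q_x/P_y = -1.25 × 2368/6 ≈ -493.33.

-493.33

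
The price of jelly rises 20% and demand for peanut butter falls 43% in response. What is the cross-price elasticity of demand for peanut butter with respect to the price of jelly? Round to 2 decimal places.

-2.15

ε = (%ΔQ of peanut butter) / (%ΔP of jelly) = (-43%) / (20%) ≈ -2.15.
Negative cross-price elasticity: complements.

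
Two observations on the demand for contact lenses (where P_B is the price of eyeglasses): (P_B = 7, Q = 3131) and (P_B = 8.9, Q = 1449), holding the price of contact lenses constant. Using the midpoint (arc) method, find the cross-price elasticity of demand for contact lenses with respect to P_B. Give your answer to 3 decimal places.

-3.073

ΔQ_A = 1449 − 3131 = -1682; ΔP_B = 8.9 − 7 = 1.9.
Midpoints: Q̄_A = 2290.0, P̄_B = 7.95.
ε = (ΔQ_A/Q̄_A)/(ΔP_B/P̄_B) = (-1682/2290.0)/(1.9/7.95) ≈ -3.073.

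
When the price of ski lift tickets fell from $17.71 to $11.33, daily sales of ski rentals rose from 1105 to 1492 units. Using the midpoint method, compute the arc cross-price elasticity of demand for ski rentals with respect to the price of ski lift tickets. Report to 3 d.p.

ΔQ_A = 1492 − 1105 = 387; ΔP_B = 11.33 − 17.71 = -6.38.
Midpoints: Q̄_A = 1298.5, P̄_B = 14.52.
ε = (ΔQ_A/Q̄_A)/(ΔP_B/P̄_B) = (387/1298.5)/(-6.38/14.52) ≈ -0.678.
ε < 0: ski rentals and ski lift tickets are complements.

-0.678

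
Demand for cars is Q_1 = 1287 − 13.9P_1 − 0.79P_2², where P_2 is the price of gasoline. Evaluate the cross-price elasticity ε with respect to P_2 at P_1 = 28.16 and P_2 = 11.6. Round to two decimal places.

-0.27

At P_1 = 28.16 and P_2 = 11.6: Q_1 = 789.274.
∂Q_1/∂P_2 = -1.58P_2 = -1.58(11.6) = -18.3280.
ε = (∂Q_1/∂P_2)(P_2/Q_1) = -18.3280 × (11.6/789.274) ≈ -0.27.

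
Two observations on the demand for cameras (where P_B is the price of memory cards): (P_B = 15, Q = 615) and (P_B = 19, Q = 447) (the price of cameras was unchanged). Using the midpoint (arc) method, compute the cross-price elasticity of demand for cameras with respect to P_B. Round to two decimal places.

-1.34

ΔQ_A = 447 − 615 = -168; ΔP_B = 19 − 15 = 4.
Midpoints: Q̄_A = 531.0, P̄_B = 17.00.
ε = (ΔQ_A/Q̄_A)/(ΔP_B/P̄_B) = (-168/531.0)/(4/17.00) ≈ -1.34.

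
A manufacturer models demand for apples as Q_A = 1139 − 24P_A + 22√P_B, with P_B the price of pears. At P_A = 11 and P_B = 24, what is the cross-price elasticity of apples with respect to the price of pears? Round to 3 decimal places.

At P_A = 11 and P_B = 24: Q_A = 982.778.
∂Q_A/∂P_B = 22/(2√P_B) = 22/(2√24) = 2.2454.
ε = (∂Q_A/∂P_B)(P_B/Q_A) = 2.2454 × (24/982.778) ≈ 0.055.
ε > 0: substitutes.

0.055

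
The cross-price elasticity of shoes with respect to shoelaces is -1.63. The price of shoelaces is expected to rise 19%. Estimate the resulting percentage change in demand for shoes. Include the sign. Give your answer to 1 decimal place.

-31.0%

%ΔQ ≈ ε × %ΔP of shoelaces = -1.63 × (19%) = -31.0%.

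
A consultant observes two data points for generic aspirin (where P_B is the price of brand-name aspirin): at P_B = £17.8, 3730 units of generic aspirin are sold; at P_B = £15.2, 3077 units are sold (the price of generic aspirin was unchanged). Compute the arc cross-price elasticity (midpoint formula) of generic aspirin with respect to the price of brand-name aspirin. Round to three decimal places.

ΔQ_A = 3077 − 3730 = -653; ΔP_B = 15.2 − 17.8 = -2.6.
Midpoints: Q̄_A = 3403.5, P̄_B = 16.50.
ε = (ΔQ_A/Q̄_A)/(ΔP_B/P̄_B) = (-653/3403.5)/(-2.6/16.50) ≈ 1.218.

1.218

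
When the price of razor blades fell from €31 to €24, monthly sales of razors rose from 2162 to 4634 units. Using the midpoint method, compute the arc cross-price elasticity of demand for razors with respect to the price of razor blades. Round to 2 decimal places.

-2.86

ΔQ_A = 4634 − 2162 = 2472; ΔP_B = 24 − 31 = -7.
Midpoints: Q̄_A = 3398.0, P̄_B = 27.50.
ε = (ΔQ_A/Q̄_A)/(ΔP_B/P̄_B) = (2472/3398.0)/(-7/27.50) ≈ -2.86.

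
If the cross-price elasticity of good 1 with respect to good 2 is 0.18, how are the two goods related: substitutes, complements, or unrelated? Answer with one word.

substitutes

ε = 0.18 > 0, so a higher price of good 2 raises demand for good 1: substitutes.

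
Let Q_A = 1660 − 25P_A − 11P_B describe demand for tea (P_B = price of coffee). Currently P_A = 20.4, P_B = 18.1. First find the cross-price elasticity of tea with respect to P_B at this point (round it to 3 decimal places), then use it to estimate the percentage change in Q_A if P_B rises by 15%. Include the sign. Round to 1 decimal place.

At P_A = 20.4, P_B = 18.1: Q_A = 950.9.
∂Q_A/∂P_B = -11.
ε = (∂Q_A/∂P_B)(P_B/Q_A) = -11.0000 × 18.1/950.9 ≈ -0.209.
%ΔQ_A ≈ ε × %ΔP_B = -0.209 × (15%) = -3.1%.

-3.1%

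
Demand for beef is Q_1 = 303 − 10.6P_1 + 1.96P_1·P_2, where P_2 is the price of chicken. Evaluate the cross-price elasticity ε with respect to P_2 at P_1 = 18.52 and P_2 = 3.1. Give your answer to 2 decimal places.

At P_1 = 18.52 and P_2 = 3.1: Q_1 = 219.216.
∂Q_1/∂P_2 = 1.96P_1 = 1.96(18.52) = 36.2992.
ε = (∂Q_1/∂P_2)(P_2/Q_1) = 36.2992 × (3.1/219.216) ≈ 0.51.
ε > 0: substitutes.

0.51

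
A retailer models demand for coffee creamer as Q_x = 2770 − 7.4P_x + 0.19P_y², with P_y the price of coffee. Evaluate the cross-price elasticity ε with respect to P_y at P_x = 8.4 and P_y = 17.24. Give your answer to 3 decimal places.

At P_x = 8.4 and P_y = 17.24: Q_x = 2764.311.
∂Q_x/∂P_y = 0.38P_y = 0.38(17.24) = 6.5512.
ε = (∂Q_x/∂P_y)(P_y/Q_x) = 6.5512 × (17.24/2764.311) ≈ 0.041.
ε > 0: substitutes.

0.041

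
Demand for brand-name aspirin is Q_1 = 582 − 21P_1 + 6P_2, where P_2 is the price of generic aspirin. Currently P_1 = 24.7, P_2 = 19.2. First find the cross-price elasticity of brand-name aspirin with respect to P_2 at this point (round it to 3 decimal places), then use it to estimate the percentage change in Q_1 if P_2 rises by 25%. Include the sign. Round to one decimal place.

At P_1 = 24.7, P_2 = 19.2: Q_1 = 178.5.
∂Q_1/∂P_2 = 6.
ε = (∂Q_1/∂P_2)(P_2/Q_1) = 6.0000 × 19.2/178.5 ≈ 0.645.
%ΔQ_1 ≈ ε × %ΔP_2 = 0.645 × (25%) = 16.1%.

16.1%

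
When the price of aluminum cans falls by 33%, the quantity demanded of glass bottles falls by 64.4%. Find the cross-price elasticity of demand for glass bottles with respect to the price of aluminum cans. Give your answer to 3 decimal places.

1.952

ε = (%ΔQ of glass bottles) / (%ΔP of aluminum cans) = (-64.4%) / (-33%) ≈ 1.952.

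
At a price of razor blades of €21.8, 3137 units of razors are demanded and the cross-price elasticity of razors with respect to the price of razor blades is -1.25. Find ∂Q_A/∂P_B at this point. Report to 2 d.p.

ε = (∂Q_A/∂P_B)·(P_B/Q_A) ⇒ ∂Q_A/∂P_B = ε·Q_A/P_B = -1.25 × 3137/21.8 ≈ -179.87.

-179.87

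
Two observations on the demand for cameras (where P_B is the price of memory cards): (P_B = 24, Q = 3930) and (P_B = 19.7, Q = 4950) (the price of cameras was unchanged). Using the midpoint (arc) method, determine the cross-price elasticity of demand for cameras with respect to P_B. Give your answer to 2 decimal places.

-1.17

ΔQ_A = 4950 − 3930 = 1020; ΔP_B = 19.7 − 24 = -4.3.
Midpoints: Q̄_A = 4440.0, P̄_B = 21.85.
ε = (ΔQ_A/Q̄_A)/(ΔP_B/P̄_B) = (1020/4440.0)/(-4.3/21.85) ≈ -1.17.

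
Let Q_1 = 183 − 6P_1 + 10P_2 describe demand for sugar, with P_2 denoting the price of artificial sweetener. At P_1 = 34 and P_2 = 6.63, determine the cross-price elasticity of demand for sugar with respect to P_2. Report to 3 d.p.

At P_1 = 34 and P_2 = 6.63: Q_1 = 45.3.
∂Q_1/∂P_2 = 10.
ε = (∂Q_1/∂P_2)(P_2/Q_1) = 10 × (6.63/45.3) ≈ 1.464.
Since ε > 0, sugar and artificial sweetener are substitutes.

1.464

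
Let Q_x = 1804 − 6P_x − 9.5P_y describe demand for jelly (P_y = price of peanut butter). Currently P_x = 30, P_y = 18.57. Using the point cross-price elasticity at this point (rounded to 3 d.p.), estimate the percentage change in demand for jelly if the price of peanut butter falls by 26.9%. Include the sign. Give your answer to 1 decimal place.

3.3%

At P_x = 30, P_y = 18.57: Q_x = 1447.585.
∂Q_x/∂P_y = -9.5.
ε = (∂Q_x/∂P_y)(P_y/Q_x) = -9.5000 × 18.57/1447.585 ≈ -0.122.
%ΔQ_x ≈ ε × %ΔP_y = -0.122 × (-26.9%) = 3.3%.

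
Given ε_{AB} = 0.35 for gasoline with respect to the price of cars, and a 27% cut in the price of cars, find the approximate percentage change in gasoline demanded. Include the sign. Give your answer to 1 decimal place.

-9.5%

%ΔQ ≈ ε × %ΔP of cars = 0.35 × (-27%) = -9.5%.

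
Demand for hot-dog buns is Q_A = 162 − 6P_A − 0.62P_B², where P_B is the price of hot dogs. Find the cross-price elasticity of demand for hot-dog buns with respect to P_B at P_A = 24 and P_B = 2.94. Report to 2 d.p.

At P_A = 24 and P_B = 2.94: Q_A = 12.641.
∂Q_A/∂P_B = -1.24P_B = -1.24(2.94) = -3.6456.
ε = (∂Q_A/∂P_B)(P_B/Q_A) = -3.6456 × (2.94/12.641) ≈ -0.85.
ε < 0: complements.

-0.85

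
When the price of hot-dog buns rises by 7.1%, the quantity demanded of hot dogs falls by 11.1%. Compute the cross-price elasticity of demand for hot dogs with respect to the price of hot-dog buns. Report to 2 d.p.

-1.56

ε = (%ΔQ of hot dogs) / (%ΔP of hot-dog buns) = (-11.1%) / (7.1%) ≈ -1.56.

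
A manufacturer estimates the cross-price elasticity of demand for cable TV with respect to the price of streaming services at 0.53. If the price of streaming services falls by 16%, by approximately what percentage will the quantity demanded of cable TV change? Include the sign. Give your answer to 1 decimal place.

%ΔQ ≈ ε × %ΔP of streaming services = 0.53 × (-16%) = -8.5%.

-8.5%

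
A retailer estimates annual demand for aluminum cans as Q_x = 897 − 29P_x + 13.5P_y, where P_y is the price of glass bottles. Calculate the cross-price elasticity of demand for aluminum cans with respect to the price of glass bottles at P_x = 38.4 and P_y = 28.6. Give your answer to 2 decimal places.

2.28

At P_x = 38.4 and P_y = 28.6: Q_x = 169.5.
∂Q_x/∂P_y = 13.5.
ε = (∂Q_x/∂P_y)(P_y/Q_x) = 13.5 × (28.6/169.5) ≈ 2.28.
Since ε > 0, aluminum cans and glass bottles are substitutes.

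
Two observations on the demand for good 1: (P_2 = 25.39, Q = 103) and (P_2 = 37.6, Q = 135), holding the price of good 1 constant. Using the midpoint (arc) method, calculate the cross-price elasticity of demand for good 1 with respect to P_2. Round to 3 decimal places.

ΔQ_1 = 135 − 103 = 32; ΔP_2 = 37.6 − 25.39 = 12.21.
Midpoints: Q̄_1 = 119.0, P̄_2 = 31.50.
ε = (ΔQ_1/Q̄_1)/(ΔP_2/P̄_2) = (32/119.0)/(12.21/31.50) ≈ 0.694.

0.694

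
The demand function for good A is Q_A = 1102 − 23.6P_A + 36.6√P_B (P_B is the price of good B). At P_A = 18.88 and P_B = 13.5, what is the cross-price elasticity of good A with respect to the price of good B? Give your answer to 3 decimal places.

At P_A = 18.88 and P_B = 13.5: Q_A = 790.909.
∂Q_A/∂P_B = 36.6/(2√P_B) = 36.6/(2√13.5) = 4.9806.
ε = (∂Q_A/∂P_B)(P_B/Q_A) = 4.9806 × (13.5/790.909) ≈ 0.085.

0.085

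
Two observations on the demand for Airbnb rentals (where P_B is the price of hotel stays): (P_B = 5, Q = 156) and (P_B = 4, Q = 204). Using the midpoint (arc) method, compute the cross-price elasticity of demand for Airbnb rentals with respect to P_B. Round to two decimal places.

ΔQ_A = 204 − 156 = 48; ΔP_B = 4 − 5 = -1.
Midpoints: Q̄_A = 180.0, P̄_B = 4.50.
ε = (ΔQ_A/Q̄_A)/(ΔP_B/P̄_B) = (48/180.0)/(-1/4.50) ≈ -1.20.
ε < 0: Airbnb rentals and hotel stays are complements.

-1.20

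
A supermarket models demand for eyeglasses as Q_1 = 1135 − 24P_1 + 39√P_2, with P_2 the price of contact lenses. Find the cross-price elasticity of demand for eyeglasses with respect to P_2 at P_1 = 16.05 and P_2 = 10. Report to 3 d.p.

At P_1 = 16.05 and P_2 = 10: Q_1 = 873.129.
∂Q_1/∂P_2 = 39/(2√P_2) = 39/(2√10) = 6.1664.
ε = (∂Q_1/∂P_2)(P_2/Q_1) = 6.1664 × (10/873.129) ≈ 0.071.

0.071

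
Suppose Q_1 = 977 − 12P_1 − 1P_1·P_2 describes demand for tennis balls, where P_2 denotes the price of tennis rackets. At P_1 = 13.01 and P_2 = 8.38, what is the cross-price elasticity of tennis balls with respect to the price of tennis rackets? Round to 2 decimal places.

At P_1 = 13.01 and P_2 = 8.38: Q_1 = 711.856.
∂Q_1/∂P_2 = -1P_1 = -1(13.01) = -13.0100.
ε = (∂Q_1/∂P_2)(P_2/Q_1) = -13.0100 × (8.38/711.856) ≈ -0.15.

-0.15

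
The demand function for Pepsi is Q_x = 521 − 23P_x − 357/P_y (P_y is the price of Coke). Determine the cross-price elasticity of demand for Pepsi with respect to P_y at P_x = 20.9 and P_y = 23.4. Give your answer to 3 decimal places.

0.609

At P_x = 20.9 and P_y = 23.4: Q_x = 25.044.
∂Q_x/∂P_y = 357/P_y² = 0.6520.
ε = (∂Q_x/∂P_y)(P_y/Q_x) = 0.6520 × (23.4/25.044) ≈ 0.609.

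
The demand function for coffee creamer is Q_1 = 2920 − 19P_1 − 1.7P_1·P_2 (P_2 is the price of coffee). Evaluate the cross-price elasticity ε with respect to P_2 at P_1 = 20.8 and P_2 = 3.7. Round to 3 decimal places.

-0.055

At P_1 = 20.8 and P_2 = 3.7: Q_1 = 2393.968.
∂Q_1/∂P_2 = -1.7P_1 = -1.7(20.8) = -35.3600.
ε = (∂Q_1/∂P_2)(P_2/Q_1) = -35.3600 × (3.7/2393.968) ≈ -0.055.
ε < 0: complements.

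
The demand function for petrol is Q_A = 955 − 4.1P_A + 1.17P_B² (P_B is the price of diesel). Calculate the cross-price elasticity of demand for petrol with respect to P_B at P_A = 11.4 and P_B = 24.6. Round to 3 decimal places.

0.876

At P_A = 11.4 and P_B = 24.6: Q_A = 1616.297.
∂Q_A/∂P_B = 2.34P_B = 2.34(24.6) = 57.5640.
ε = (∂Q_A/∂P_B)(P_B/Q_A) = 57.5640 × (24.6/1616.297) ≈ 0.876.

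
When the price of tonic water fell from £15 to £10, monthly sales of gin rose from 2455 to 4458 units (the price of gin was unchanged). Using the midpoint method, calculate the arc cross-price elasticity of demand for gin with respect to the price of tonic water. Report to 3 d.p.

ΔQ_A = 4458 − 2455 = 2003; ΔP_B = 10 − 15 = -5.
Midpoints: Q̄_A = 3456.5, P̄_B = 12.50.
ε = (ΔQ_A/Q̄_A)/(ΔP_B/P̄_B) = (2003/3456.5)/(-5/12.50) ≈ -1.449.
ε < 0: gin and tonic water are complements.

-1.449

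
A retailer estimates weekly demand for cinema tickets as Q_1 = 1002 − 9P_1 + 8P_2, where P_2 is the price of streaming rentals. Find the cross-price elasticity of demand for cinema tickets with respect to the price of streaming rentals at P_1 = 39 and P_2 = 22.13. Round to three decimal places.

At P_1 = 39 and P_2 = 22.13: Q_1 = 828.04.
∂Q_1/∂P_2 = 8.
ε = (∂Q_1/∂P_2)(P_2/Q_1) = 8 × (22.13/828.04) ≈ 0.214.
Since ε > 0, cinema tickets and streaming rentals are substitutes.

0.214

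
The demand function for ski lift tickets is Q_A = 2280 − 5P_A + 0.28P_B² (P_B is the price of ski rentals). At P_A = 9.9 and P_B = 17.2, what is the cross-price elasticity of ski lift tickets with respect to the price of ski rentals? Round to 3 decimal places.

At P_A = 9.9 and P_B = 17.2: Q_A = 2313.335.
∂Q_A/∂P_B = 0.56P_B = 0.56(17.2) = 9.6320.
ε = (∂Q_A/∂P_B)(P_B/Q_A) = 9.6320 × (17.2/2313.335) ≈ 0.072.

0.072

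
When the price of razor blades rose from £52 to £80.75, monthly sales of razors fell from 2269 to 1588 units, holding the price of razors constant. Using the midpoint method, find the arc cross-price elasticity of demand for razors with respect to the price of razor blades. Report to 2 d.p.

ΔQ_A = 1588 − 2269 = -681; ΔP_B = 80.75 − 52 = 28.75.
Midpoints: Q̄_A = 1928.5, P̄_B = 66.38.
ε = (ΔQ_A/Q̄_A)/(ΔP_B/P̄_B) = (-681/1928.5)/(28.75/66.38) ≈ -0.82.
ε < 0: razors and razor blades are complements.

-0.82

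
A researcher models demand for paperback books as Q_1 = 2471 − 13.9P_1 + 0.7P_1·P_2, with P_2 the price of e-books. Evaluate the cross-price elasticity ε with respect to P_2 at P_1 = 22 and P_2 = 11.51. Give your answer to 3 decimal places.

At P_1 = 22 and P_2 = 11.51: Q_1 = 2342.454.
∂Q_1/∂P_2 = 0.7P_1 = 0.7(22) = 15.4000.
ε = (∂Q_1/∂P_2)(P_2/Q_1) = 15.4000 × (11.51/2342.454) ≈ 0.076.

0.076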